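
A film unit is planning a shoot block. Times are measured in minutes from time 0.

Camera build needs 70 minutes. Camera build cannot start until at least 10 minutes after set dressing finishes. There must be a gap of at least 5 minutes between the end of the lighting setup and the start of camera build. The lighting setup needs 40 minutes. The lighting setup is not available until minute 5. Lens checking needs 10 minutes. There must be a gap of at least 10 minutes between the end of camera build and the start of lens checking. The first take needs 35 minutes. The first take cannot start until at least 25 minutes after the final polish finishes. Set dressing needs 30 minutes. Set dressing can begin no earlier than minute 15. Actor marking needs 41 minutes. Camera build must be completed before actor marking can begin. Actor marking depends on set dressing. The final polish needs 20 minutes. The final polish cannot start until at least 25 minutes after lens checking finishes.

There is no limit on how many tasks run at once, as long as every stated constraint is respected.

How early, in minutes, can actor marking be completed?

The lighting setup waits on its own release at minute 5, so it starts at minute 5 and finishes at 5 + 40 = minute 45.
Set dressing waits on its own release at minute 15, so it starts at minute 15 and finishes at 15 + 30 = minute 45.
Camera build cannot start until set dressing (finishes minute 45, plus 10-minute gap → minute 55); the lighting setup (finishes minute 45, plus 5-minute gap → minute 50). The controlling bound is minute 55, so camera build finishes at 55 + 70 = minute 125.
For actor marking: camera build (finishes minute 125); set dressing (finishes minute 45). Taking the maximum gives a start of minute 125, and it finishes at 125 + 41 = minute 166.

166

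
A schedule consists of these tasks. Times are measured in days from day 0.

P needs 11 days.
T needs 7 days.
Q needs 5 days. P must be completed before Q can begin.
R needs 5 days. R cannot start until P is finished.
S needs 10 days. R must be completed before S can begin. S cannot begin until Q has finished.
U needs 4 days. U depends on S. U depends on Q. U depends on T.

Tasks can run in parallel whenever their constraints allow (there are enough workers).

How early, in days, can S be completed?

26

P can start immediately at day 0; it finishes at day 11.
R waits on P (finishes day 11), so it starts at day 11 and finishes at 11 + 5 = day 16.
Q cannot begin until P (finishes day 11). It runs from day 11 to 11 + 5 = day 16.
S needs all of R (finishes day 16); Q (finishes day 16). That puts its earliest start at day 16; it finishes at 16 + 10 = day 26.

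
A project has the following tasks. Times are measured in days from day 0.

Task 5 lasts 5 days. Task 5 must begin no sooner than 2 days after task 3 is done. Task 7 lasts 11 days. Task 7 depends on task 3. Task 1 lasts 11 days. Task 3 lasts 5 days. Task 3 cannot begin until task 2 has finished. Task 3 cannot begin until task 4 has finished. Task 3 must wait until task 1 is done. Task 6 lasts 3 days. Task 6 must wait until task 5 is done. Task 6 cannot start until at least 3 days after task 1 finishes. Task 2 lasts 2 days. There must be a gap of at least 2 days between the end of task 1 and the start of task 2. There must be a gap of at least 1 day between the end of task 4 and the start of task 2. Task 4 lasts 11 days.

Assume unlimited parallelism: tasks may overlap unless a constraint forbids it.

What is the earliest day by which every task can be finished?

31

Task 4 can start immediately at day 0; it finishes at day 11.
Task 1 has no prerequisites, so it starts at day 0 and finishes at day 11.
Task 2 cannot start until task 1 (finishes day 11, plus 2-day gap → day 13); task 4 (finishes day 11, plus 1-day gap → day 12). The controlling bound is day 13, so task 2 finishes at 13 + 2 = day 15.
Task 3 needs all of task 2 (finishes day 15); task 4 (finishes day 11); task 1 (finishes day 11). That puts its earliest start at day 15; it finishes at 15 + 5 = day 20.
Task 7 cannot begin until task 3 (finishes day 20). It runs from day 20 to 20 + 11 = day 31.
Task 5 waits on task 3 (finishes day 20, plus 2-day gap → day 22), so it starts at day 22 and finishes at 22 + 5 = day 27.
Task 6 needs all of task 5 (finishes day 27); task 1 (finishes day 11, plus 3-day gap → day 14). That puts its earliest start at day 27; it finishes at 27 + 3 = day 30.
All tasks are finished once the last one completes. Finish times: Task 1 at 11, Task 2 at 15, Task 3 at 20, Task 4 at 11, Task 5 at 27, Task 6 at 30, Task 7 at 31. The latest is day 31.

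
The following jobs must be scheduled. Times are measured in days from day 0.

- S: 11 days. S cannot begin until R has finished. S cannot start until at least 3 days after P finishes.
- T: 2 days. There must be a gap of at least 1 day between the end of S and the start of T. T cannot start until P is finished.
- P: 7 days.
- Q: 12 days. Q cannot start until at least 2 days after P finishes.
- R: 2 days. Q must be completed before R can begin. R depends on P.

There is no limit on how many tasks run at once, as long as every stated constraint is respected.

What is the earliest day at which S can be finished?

P can start immediately at day 0; it finishes at day 7.
Q cannot begin until P (finishes day 7, plus 2-day gap → day 9). It runs from day 9 to 9 + 12 = day 21.
For R: Q (finishes day 21); P (finishes day 7). Taking the maximum gives a start of day 21, and it finishes at 21 + 2 = day 23.
For S: R (finishes day 23); P (finishes day 7, plus 3-day gap → day 10). Taking the maximum gives a start of day 23, and it finishes at 23 + 11 = day 34.

34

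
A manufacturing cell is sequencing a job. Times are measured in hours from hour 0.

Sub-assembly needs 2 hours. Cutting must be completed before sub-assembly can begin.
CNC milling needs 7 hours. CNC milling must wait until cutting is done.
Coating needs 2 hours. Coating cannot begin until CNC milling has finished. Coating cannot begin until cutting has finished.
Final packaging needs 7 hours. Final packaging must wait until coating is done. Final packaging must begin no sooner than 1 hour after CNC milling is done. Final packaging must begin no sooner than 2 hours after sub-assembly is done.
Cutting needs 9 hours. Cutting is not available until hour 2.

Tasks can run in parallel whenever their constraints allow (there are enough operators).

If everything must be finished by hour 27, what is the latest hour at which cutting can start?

To finish by hour 27, final packaging (duration 7) must start no later than hour 20.
Coating has to be done before final packaging (must start by hour 20). That means finishing by hour 20, i.e. starting by 20 − 2 = hour 18.
CNC milling must finish in time for coating (must start by hour 18); final packaging (must start by hour 20, minus 1-hour gap → hour 19). The tightest is hour 18, so CNC milling must start by 18 − 7 = hour 11.
Since final packaging (must start by hour 20, minus 2-hour gap → hour 18) depends on it, sub-assembly must finish by hour 18. Backing off its 2-hour duration gives a latest start of hour 16.
Cutting must finish in time for CNC milling (must start by hour 11); coating (must start by hour 18); sub-assembly (must start by hour 16). The tightest is hour 11, so cutting must start by 11 − 9 = hour 2.

2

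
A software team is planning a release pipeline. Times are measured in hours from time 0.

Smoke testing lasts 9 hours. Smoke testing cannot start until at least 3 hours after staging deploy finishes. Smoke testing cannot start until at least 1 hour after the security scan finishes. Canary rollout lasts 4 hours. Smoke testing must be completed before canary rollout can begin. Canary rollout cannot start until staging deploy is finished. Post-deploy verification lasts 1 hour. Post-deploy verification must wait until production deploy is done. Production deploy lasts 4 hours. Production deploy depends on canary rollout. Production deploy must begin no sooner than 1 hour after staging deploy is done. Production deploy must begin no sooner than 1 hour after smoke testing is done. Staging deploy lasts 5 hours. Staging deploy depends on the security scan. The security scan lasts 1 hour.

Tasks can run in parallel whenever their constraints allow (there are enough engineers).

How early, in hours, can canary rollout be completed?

22

The security scan has no prerequisites, so it starts at hour 0 and finishes at hour 1.
After the security scan (finishes hour 1), staging deploy can start at hour 1 and finishes at hour 6.
Smoke testing cannot start until staging deploy (finishes hour 6, plus 3-hour gap → hour 9); the security scan (finishes hour 1, plus 1-hour gap → hour 2). The controlling bound is hour 9, so smoke testing finishes at 9 + 9 = hour 18.
Canary rollout needs all of smoke testing (finishes hour 18); staging deploy (finishes hour 6). That puts its earliest start at hour 18; it finishes at 18 + 4 = hour 22.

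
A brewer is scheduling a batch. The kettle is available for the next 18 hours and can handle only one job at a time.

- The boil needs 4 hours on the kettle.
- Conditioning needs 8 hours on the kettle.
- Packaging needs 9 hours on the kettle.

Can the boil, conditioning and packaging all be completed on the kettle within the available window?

Running back to back, the jobs need 4 + 8 + 9 = 21 hours on the kettle.
Since 21 > 18, they cannot all fit.

No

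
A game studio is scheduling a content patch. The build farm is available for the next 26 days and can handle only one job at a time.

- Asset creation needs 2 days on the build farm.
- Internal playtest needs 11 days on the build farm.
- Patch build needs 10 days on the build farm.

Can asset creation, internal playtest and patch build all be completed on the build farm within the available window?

Running back to back, the jobs need 2 + 11 + 10 = 23 days on the build farm.
Since 23 ≤ 26, they fit within the window.

Yes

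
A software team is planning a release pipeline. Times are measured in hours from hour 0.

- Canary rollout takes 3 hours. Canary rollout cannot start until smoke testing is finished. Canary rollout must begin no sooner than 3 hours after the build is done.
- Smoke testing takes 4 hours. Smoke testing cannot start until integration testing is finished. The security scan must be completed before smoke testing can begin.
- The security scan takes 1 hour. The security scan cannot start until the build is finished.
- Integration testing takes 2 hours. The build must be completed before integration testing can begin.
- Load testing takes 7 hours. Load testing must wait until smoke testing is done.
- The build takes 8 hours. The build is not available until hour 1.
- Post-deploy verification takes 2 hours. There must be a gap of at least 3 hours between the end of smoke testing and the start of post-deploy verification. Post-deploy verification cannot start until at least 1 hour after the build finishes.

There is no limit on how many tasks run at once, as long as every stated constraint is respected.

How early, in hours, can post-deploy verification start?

After its own release at hour 1, the build can start at hour 1 and finishes at hour 9.
The security scan cannot begin until the build (finishes hour 9). It runs from hour 9 to 9 + 1 = hour 10.
Integration testing waits on the build (finishes hour 9), so it starts at hour 9 and finishes at 9 + 2 = hour 11.
Smoke testing needs all of integration testing (finishes hour 11); the security scan (finishes hour 10). That puts its earliest start at hour 11; it finishes at 11 + 4 = hour 15.
Post-deploy verification waits on smoke testing (finishes hour 15, plus 3-hour gap → hour 18); the build (finishes hour 9, plus 1-hour gap → hour 10). The latest of these is hour 18, which is the earliest post-deploy verification can start.

18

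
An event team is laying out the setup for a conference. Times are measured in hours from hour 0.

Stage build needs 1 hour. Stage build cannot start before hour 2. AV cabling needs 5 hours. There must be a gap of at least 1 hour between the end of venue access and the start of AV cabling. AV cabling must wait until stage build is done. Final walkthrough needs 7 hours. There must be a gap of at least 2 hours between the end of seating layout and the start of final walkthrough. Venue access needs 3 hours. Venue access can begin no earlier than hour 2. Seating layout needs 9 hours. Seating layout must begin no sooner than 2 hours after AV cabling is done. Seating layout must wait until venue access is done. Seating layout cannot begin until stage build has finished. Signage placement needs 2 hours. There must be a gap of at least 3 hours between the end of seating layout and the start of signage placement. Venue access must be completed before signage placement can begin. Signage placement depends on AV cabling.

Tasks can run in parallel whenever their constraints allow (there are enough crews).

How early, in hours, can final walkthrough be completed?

After its own release at hour 2, stage build can start at hour 2 and finishes at hour 3.
After its own release at hour 2, venue access can start at hour 2 and finishes at hour 5.
AV cabling cannot start until venue access (finishes hour 5, plus 1-hour gap → hour 6); stage build (finishes hour 3). The controlling bound is hour 6, so AV cabling finishes at 6 + 5 = hour 11.
Seating layout needs all of AV cabling (finishes hour 11, plus 2-hour gap → hour 13); venue access (finishes hour 5); stage build (finishes hour 3). That puts its earliest start at hour 13; it finishes at 13 + 9 = hour 22.
Final walkthrough waits on seating layout (finishes hour 22, plus 2-hour gap → hour 24), so it starts at hour 24 and finishes at 24 + 7 = hour 31.

31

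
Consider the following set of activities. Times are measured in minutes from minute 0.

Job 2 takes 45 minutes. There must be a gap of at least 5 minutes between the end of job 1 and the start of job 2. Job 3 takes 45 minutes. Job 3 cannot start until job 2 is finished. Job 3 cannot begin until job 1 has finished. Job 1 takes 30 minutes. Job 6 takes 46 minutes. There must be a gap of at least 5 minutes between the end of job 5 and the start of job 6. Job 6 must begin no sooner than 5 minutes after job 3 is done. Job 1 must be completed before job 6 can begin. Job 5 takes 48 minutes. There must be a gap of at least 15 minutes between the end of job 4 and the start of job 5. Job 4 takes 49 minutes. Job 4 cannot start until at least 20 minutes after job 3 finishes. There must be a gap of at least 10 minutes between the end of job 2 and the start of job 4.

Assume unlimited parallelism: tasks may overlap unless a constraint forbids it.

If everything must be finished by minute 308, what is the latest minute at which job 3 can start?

80

Job 6 has no dependents, so it just needs to finish by minute 308. Starting by 308 − 46 = minute 262 achieves that.
Job 5 has to be done before job 6 (must start by minute 262, minus 5-minute gap → minute 257). That means finishing by minute 257, i.e. starting by 257 − 48 = minute 209.
Job 4 has to be done before job 5 (must start by minute 209, minus 15-minute gap → minute 194). That means finishing by minute 194, i.e. starting by 194 − 49 = minute 145.
For job 3: job 4 (must start by minute 145, minus 20-minute gap → minute 125); job 6 (must start by minute 262, minus 5-minute gap → minute 257). The most restrictive is minute 125; with a 45-minute duration, job 3 must start by minute 80.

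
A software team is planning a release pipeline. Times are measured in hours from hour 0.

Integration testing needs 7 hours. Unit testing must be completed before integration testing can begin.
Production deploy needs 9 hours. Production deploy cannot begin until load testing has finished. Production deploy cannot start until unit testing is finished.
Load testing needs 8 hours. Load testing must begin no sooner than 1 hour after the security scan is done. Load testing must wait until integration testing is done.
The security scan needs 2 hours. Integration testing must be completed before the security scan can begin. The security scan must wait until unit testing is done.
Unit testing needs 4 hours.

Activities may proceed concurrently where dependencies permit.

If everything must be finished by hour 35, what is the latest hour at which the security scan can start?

15

To finish by hour 35, production deploy (duration 9) must start no later than hour 26.
Since production deploy (must start by hour 26) depends on it, load testing must finish by hour 26. Backing off its 8-hour duration gives a latest start of hour 18.
The security scan must finish before load testing (must start by hour 18, minus 1-hour gap → hour 17). With a 2-hour duration, the security scan must start by 17 − 2 = hour 15.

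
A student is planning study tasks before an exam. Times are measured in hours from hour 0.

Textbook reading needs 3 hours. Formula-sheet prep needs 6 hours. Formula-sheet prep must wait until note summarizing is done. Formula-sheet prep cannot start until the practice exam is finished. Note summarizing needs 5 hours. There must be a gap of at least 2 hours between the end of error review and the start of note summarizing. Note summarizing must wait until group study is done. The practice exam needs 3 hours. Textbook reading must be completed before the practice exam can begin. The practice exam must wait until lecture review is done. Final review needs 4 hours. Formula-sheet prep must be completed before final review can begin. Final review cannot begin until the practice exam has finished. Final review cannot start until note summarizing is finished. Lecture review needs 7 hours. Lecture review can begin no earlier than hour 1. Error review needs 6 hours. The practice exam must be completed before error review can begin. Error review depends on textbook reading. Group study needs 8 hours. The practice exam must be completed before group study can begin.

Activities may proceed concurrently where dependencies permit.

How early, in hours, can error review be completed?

17

After its own release at hour 1, lecture review can start at hour 1 and finishes at hour 8.
Nothing blocks textbook reading, so it runs from hour 0 to hour 3.
The practice exam cannot start until textbook reading (finishes hour 3); lecture review (finishes hour 8). The controlling bound is hour 8, so the practice exam finishes at 8 + 3 = hour 11.
Error review needs all of the practice exam (finishes hour 11); textbook reading (finishes hour 3). That puts its earliest start at hour 11; it finishes at 11 + 6 = hour 17.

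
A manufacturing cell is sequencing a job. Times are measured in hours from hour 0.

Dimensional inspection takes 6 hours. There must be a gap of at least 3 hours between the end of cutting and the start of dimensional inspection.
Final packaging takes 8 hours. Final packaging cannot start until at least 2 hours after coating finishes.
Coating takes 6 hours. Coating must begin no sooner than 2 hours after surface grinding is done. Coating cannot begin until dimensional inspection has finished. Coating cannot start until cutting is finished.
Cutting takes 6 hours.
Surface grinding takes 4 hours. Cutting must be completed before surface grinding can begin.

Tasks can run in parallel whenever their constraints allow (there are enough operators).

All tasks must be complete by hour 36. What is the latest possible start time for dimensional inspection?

14

Final packaging has no dependents, so it just needs to finish by hour 36. Starting by 36 − 8 = hour 28 achieves that.
Coating must finish before final packaging (must start by hour 28, minus 2-hour gap → hour 26). With a 6-hour duration, coating must start by 26 − 6 = hour 20.
Dimensional inspection must finish before coating (must start by hour 20). With a 6-hour duration, dimensional inspection must start by 20 − 6 = hour 14.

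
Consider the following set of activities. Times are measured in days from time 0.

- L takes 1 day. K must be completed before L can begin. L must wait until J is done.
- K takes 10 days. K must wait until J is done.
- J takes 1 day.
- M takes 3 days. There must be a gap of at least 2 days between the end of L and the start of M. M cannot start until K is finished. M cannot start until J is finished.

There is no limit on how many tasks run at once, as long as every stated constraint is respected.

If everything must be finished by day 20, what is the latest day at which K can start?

4

To finish by day 20, M (duration 3) must start no later than day 17.
L must finish before M (must start by day 17, minus 2-day gap → day 15). With a 1-day duration, L must start by 15 − 1 = day 14.
K must finish in time for L (must start by day 14); M (must start by day 17). The tightest is day 14, so K must start by 14 − 10 = day 4.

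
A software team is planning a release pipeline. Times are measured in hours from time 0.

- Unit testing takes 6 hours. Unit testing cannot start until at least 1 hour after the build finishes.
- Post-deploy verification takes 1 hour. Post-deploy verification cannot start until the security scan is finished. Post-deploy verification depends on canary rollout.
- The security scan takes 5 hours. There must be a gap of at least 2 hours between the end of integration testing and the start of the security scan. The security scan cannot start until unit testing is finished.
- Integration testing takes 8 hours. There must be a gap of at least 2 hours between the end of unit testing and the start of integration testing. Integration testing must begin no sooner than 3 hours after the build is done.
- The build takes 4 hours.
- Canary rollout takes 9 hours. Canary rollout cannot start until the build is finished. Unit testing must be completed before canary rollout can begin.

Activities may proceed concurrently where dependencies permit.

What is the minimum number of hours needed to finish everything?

The build has no prerequisites, so it starts at hour 0 and finishes at hour 4.
Unit testing waits on the build (finishes hour 4, plus 1-hour gap → hour 5), so it starts at hour 5 and finishes at 5 + 6 = hour 11.
Canary rollout cannot start until the build (finishes hour 4); unit testing (finishes hour 11). The controlling bound is hour 11, so canary rollout finishes at 11 + 9 = hour 20.
For integration testing: unit testing (finishes hour 11, plus 2-hour gap → hour 13); the build (finishes hour 4, plus 3-hour gap → hour 7). Taking the maximum gives a start of hour 13, and it finishes at 13 + 8 = hour 21.
The security scan has to wait for integration testing (finishes hour 21, plus 2-hour gap → hour 23); unit testing (finishes hour 11). The latest of these is hour 23, so the security scan runs hour 23 to 23 + 5 = hour 28.
Post-deploy verification needs all of the security scan (finishes hour 28); canary rollout (finishes hour 20). That puts its earliest start at hour 28; it finishes at 28 + 1 = hour 29.
All tasks are finished once the last one completes. Finish times: The build at 4, Unit testing at 11, Integration testing at 21, The security scan at 28, Canary rollout at 20, Post-deploy verification at 29. The latest is hour 29.

29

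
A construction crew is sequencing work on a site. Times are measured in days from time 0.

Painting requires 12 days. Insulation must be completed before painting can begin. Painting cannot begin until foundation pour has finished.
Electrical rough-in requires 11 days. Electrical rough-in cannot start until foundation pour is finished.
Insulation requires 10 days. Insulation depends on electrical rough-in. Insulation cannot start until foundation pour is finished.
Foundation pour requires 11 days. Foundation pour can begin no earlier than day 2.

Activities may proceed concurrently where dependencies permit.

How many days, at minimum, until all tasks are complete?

46

After its own release at day 2, foundation pour can start at day 2 and finishes at day 13.
Electrical rough-in cannot begin until foundation pour (finishes day 13). It runs from day 13 to 13 + 11 = day 24.
For insulation: electrical rough-in (finishes day 24); foundation pour (finishes day 13). Taking the maximum gives a start of day 24, and it finishes at 24 + 10 = day 34.
For painting: insulation (finishes day 34); foundation pour (finishes day 13). Taking the maximum gives a start of day 34, and it finishes at 34 + 12 = day 46.
All tasks are finished once the last one completes. Finish times: Foundation pour at 13, Electrical rough-in at 24, Insulation at 34, Painting at 46. The latest is day 46.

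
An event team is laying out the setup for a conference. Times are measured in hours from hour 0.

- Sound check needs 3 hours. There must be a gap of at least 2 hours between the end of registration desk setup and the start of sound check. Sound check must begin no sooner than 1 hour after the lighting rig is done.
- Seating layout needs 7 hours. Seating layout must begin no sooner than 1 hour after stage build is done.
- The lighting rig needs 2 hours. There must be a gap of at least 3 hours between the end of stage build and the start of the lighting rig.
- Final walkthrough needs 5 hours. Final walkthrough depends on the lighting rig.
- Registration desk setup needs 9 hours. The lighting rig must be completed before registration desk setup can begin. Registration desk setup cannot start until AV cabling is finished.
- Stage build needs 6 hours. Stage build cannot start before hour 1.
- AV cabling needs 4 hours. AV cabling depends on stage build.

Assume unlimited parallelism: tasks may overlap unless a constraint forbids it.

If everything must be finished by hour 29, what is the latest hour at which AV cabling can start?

11

To finish by hour 29, sound check (duration 3) must start no later than hour 26.
Since sound check (must start by hour 26, minus 2-hour gap → hour 24) depends on it, registration desk setup must finish by hour 24. Backing off its 9-hour duration gives a latest start of hour 15.
AV cabling has to be done before registration desk setup (must start by hour 15). That means finishing by hour 15, i.e. starting by 15 − 4 = hour 11.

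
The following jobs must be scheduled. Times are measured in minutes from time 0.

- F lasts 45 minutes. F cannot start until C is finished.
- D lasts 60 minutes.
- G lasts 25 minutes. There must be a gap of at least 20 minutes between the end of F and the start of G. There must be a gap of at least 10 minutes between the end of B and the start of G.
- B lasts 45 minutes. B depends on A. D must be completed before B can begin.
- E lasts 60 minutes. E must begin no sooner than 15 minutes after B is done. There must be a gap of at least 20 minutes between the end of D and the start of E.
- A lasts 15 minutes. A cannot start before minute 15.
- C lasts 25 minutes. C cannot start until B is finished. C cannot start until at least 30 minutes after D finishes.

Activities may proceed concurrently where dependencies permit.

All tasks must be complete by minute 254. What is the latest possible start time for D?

34

To finish by minute 254, G (duration 25) must start no later than minute 229.
F feeds into G (must start by minute 229, minus 20-minute gap → minute 209); so F must finish by minute 209 and therefore start by minute 164.
C has to be done before F (must start by minute 164). That means finishing by minute 164, i.e. starting by 164 − 25 = minute 139.
E has no dependents, so it just needs to finish by minute 254. Starting by 254 − 60 = minute 194 achieves that.
For B: C (must start by minute 139); E (must start by minute 194, minus 15-minute gap → minute 179); G (must start by minute 229, minus 10-minute gap → minute 219). The most restrictive is minute 139; with a 45-minute duration, B must start by minute 94.
D must finish in time for B (must start by minute 94); C (must start by minute 139, minus 30-minute gap → minute 109); E (must start by minute 194, minus 20-minute gap → minute 174). The tightest is minute 94, so D must start by 94 − 60 = minute 34.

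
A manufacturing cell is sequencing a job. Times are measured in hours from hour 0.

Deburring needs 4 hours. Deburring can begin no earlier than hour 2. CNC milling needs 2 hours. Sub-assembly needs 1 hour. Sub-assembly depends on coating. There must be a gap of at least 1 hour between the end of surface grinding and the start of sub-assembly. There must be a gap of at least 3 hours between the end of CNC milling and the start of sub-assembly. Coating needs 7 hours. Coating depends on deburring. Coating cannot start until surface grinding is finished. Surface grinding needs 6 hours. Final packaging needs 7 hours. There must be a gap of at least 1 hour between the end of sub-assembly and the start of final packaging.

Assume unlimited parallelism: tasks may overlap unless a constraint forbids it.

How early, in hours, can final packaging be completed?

Nothing blocks surface grinding, so it runs from hour 0 to hour 6.
Nothing blocks CNC milling, so it runs from hour 0 to hour 2.
After its own release at hour 2, deburring can start at hour 2 and finishes at hour 6.
Coating has to wait for deburring (finishes hour 6); surface grinding (finishes hour 6). The latest of these is hour 6, so coating runs hour 6 to 6 + 7 = hour 13.
Sub-assembly has to wait for coating (finishes hour 13); surface grinding (finishes hour 6, plus 1-hour gap → hour 7); CNC milling (finishes hour 2, plus 3-hour gap → hour 5). The latest of these is hour 13, so sub-assembly runs hour 13 to 13 + 1 = hour 14.
After sub-assembly (finishes hour 14, plus 1-hour gap → hour 15), final packaging can start at hour 15 and finishes at hour 22.

22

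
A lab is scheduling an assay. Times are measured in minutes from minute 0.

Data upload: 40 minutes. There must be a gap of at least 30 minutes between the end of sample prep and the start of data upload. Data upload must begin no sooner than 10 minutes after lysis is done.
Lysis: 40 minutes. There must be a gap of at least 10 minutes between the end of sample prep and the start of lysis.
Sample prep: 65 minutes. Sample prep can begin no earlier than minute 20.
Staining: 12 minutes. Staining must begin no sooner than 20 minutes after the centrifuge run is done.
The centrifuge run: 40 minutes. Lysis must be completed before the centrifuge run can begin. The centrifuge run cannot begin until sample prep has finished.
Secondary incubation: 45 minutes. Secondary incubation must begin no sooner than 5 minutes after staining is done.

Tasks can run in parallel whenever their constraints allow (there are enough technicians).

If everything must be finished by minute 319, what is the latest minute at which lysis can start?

Secondary incubation has no dependents, so it just needs to finish by minute 319. Starting by 319 − 45 = minute 274 achieves that.
Staining feeds into secondary incubation (must start by minute 274, minus 5-minute gap → minute 269); so staining must finish by minute 269 and therefore start by minute 257.
Since staining (must start by minute 257, minus 20-minute gap → minute 237) depends on it, the centrifuge run must finish by minute 237. Backing off its 40-minute duration gives a latest start of minute 197.
Data upload has no dependents, so it just needs to finish by minute 319. Starting by 319 − 40 = minute 279 achieves that.
Lysis must finish in time for the centrifuge run (must start by minute 197); data upload (must start by minute 279, minus 10-minute gap → minute 269). The tightest is minute 197, so lysis must start by 197 − 40 = minute 157.

157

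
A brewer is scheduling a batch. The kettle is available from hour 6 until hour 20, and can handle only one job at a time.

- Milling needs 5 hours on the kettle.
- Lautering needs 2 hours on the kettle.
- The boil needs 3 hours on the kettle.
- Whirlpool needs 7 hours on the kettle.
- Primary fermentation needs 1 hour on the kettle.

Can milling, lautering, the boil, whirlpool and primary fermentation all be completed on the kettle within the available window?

The kettle window is 20 − 6 = 14 hours.
Running back to back, the jobs need 5 + 2 + 3 + 7 + 1 = 18 hours on the kettle.
Since 18 > 14, they cannot all fit.

No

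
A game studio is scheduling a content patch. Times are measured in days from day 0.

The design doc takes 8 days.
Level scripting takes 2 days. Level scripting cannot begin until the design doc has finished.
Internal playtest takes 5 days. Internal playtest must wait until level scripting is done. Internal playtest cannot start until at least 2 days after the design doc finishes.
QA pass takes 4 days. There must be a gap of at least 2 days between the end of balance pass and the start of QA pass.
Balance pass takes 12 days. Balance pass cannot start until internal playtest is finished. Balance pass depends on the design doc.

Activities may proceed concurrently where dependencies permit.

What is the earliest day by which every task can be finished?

Nothing blocks the design doc, so it runs from day 0 to day 8.
Level scripting waits on the design doc (finishes day 8), so it starts at day 8 and finishes at 8 + 2 = day 10.
For internal playtest: level scripting (finishes day 10); the design doc (finishes day 8, plus 2-day gap → day 10). Taking the maximum gives a start of day 10, and it finishes at 10 + 5 = day 15.
Balance pass has to wait for internal playtest (finishes day 15); the design doc (finishes day 8). The latest of these is day 15, so balance pass runs day 15 to 15 + 12 = day 27.
After balance pass (finishes day 27, plus 2-day gap → day 29), QA pass can start at day 29 and finishes at day 33.
All tasks are finished once the last one completes. Finish times: The design doc at 8, Level scripting at 10, Internal playtest at 15, Balance pass at 27, QA pass at 33. The latest is day 33.

33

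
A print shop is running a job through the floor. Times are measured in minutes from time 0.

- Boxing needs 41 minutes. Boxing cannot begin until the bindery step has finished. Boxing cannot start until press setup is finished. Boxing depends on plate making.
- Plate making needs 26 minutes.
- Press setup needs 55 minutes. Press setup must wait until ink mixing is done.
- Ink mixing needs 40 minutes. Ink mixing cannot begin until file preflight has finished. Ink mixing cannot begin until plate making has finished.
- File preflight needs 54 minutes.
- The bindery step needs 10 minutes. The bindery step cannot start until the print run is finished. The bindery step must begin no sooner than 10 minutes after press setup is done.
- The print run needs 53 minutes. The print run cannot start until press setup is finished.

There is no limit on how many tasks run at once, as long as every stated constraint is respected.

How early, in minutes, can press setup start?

Plate making can start immediately at minute 0; it finishes at minute 26.
Nothing blocks file preflight, so it runs from minute 0 to minute 54.
Ink mixing needs all of file preflight (finishes minute 54); plate making (finishes minute 26). That puts its earliest start at minute 54; it finishes at 54 + 40 = minute 94.
Press setup waits on ink mixing (finishes minute 94), so the earliest it can start is minute 94.

94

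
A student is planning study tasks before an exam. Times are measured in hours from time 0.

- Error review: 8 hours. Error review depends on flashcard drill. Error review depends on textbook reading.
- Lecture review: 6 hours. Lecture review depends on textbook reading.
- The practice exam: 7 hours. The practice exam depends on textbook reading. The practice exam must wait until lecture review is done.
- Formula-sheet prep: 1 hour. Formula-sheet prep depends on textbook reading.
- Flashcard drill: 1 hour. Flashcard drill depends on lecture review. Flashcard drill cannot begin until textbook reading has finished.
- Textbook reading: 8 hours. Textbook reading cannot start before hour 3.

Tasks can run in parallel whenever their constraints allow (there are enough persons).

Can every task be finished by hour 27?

Textbook reading cannot begin until its own release at hour 3. It runs from hour 3 to 3 + 8 = hour 11.
After textbook reading (finishes hour 11), formula-sheet prep can start at hour 11 and finishes at hour 12.
Lecture review cannot begin until textbook reading (finishes hour 11). It runs from hour 11 to 11 + 6 = hour 17.
The practice exam needs all of textbook reading (finishes hour 11); lecture review (finishes hour 17). That puts its earliest start at hour 17; it finishes at 17 + 7 = hour 24.
Flashcard drill has to wait for lecture review (finishes hour 17); textbook reading (finishes hour 11). The latest of these is hour 17, so flashcard drill runs hour 17 to 17 + 1 = hour 18.
Error review cannot start until flashcard drill (finishes hour 18); textbook reading (finishes hour 11). The controlling bound is hour 18, so error review finishes at 18 + 8 = hour 26.
Every task is finished by hour 26, which is no later than the deadline of 27, so the schedule is feasible.

Yes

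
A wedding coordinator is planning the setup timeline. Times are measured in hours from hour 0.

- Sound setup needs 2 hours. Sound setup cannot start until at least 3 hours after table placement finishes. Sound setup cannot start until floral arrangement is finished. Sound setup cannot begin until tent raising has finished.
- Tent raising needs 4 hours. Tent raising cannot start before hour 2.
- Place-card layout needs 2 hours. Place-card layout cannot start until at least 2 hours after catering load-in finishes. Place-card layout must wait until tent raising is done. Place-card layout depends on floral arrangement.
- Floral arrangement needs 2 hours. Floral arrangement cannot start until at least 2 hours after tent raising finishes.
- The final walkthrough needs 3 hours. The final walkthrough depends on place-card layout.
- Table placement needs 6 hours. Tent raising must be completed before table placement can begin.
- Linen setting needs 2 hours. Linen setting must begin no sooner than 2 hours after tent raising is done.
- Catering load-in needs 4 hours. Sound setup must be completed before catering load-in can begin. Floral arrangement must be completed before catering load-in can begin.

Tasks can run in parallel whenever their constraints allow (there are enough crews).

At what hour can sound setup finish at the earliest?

Tent raising cannot begin until its own release at hour 2. It runs from hour 2 to 2 + 4 = hour 6.
After tent raising (finishes hour 6, plus 2-hour gap → hour 8), floral arrangement can start at hour 8 and finishes at hour 10.
Table placement cannot begin until tent raising (finishes hour 6). It runs from hour 6 to 6 + 6 = hour 12.
Sound setup cannot start until table placement (finishes hour 12, plus 3-hour gap → hour 15); floral arrangement (finishes hour 10); tent raising (finishes hour 6). The controlling bound is hour 15, so sound setup finishes at 15 + 2 = hour 17.

17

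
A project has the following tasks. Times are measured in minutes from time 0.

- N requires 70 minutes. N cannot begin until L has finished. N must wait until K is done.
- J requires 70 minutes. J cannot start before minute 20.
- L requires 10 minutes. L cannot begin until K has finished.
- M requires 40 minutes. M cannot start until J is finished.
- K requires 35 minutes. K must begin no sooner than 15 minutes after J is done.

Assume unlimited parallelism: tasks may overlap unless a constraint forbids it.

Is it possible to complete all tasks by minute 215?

No

After its own release at minute 20, J can start at minute 20 and finishes at minute 90.
M cannot begin until J (finishes minute 90). It runs from minute 90 to 90 + 40 = minute 130.
K waits on J (finishes minute 90, plus 15-minute gap → minute 105), so it starts at minute 105 and finishes at 105 + 35 = minute 140.
L waits on K (finishes minute 140), so it starts at minute 140 and finishes at 140 + 10 = minute 150.
N has to wait for L (finishes minute 150); K (finishes minute 140). The latest of these is minute 150, so N runs minute 150 to 150 + 70 = minute 220.
The earliest everything can be done is minute 220, which is after the deadline of 215, so it is not possible.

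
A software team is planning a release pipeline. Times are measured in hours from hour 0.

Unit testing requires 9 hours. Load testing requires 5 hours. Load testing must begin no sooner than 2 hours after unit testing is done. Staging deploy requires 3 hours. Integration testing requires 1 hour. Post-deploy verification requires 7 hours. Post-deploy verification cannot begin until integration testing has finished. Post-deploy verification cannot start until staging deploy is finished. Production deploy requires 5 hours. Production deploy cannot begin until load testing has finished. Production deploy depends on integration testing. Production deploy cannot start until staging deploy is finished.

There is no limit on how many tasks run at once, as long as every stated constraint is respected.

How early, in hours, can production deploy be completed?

Staging deploy has no prerequisites, so it starts at hour 0 and finishes at hour 3.
Integration testing has no prerequisites, so it starts at hour 0 and finishes at hour 1.
Unit testing can start immediately at hour 0; it finishes at hour 9.
Load testing waits on unit testing (finishes hour 9, plus 2-hour gap → hour 11), so it starts at hour 11 and finishes at 11 + 5 = hour 16.
Production deploy cannot start until load testing (finishes hour 16); integration testing (finishes hour 1); staging deploy (finishes hour 3). The controlling bound is hour 16, so production deploy finishes at 16 + 5 = hour 21.

21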